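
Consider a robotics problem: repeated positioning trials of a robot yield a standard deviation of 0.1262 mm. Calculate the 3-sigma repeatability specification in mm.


repeatability = 3*sigma = 3*0.1262 = 0.3786

0.3786 mm


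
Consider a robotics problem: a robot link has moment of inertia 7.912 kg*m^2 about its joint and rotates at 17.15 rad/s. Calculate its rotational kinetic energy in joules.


KE = (1/2)*I*omega^2 = 0.5*7.912*17.15^2 = 1163.5486

1163.5486 J


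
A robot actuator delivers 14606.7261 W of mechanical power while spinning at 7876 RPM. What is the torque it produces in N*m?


omega = 7876 * 2*pi/60 = 824.772791 rad/s
tau = P / omega = 14606.7261 / 824.772791 = 17.7100

17.7100 N*m


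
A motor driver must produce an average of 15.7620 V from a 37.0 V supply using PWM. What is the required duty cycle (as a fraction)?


D = V_avg/V_supply = 15.7620/37.0 = 0.4260

0.4260


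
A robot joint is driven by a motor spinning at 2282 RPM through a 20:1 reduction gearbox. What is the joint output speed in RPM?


omega_joint = omega_motor / N = 2282 / 20 = 114.1000

114.1000 RPM


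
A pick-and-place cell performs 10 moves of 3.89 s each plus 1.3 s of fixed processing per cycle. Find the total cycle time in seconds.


T = 10*3.89 + 1.3 = 40.2000

40.2000 s


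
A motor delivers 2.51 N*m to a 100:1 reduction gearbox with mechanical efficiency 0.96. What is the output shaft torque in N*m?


tau_out = tau_in * N * eta = 2.51 * 100 * 0.96 = 240.9600

240.9600 N*m


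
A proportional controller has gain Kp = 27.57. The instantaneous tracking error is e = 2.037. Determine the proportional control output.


u_P = Kp * e = 27.57 * 2.037 = 56.1601

56.1601


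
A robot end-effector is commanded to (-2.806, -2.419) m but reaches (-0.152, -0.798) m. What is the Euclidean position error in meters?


dx = -0.152 - (-2.806) = 2.6540, dy = -0.798 - (-2.419) = 1.6210
err = sqrt(7.043716 + 2.627641) = 3.1099

3.1099 m


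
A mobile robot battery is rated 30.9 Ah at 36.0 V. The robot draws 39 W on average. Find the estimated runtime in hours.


E = 30.9*36.0 = 1112.4000 Wh
t = E/P = 1112.4000/39 = 28.5231

28.5231 hours


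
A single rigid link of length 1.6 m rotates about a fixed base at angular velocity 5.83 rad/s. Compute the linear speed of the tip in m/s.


v = L*omega = 1.6 * 5.83 = 9.3280

9.3280 m/s


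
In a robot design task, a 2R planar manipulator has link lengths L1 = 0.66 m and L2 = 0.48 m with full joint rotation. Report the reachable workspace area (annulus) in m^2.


r_max = L1 + L2 = 1.1400, r_min = |L1 - L2| = 0.1800
A = pi*(r_max^2 - r_min^2) = pi*(1.2996 - 0.0324) = 3.9810

3.9810 m^2


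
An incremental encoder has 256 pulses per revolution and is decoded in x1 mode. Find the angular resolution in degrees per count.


resolution = 360 / (PPR * 1) = 360 / 256 = 1.4062

1.4062 degrees


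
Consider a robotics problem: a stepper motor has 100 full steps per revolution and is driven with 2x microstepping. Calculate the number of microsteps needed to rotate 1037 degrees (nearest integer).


step_size = 360/(100*2) = 360/200 = 1.800000 deg
n = 1037/(360/200) = 1037*200/360 = 576.1111 -> 576

576 steps


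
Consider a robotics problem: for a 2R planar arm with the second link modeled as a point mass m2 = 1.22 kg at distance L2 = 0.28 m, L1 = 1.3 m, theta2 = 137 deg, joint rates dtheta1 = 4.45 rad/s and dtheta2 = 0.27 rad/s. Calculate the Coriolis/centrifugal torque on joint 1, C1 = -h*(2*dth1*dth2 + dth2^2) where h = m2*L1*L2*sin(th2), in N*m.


h = m2*L1*L2*sin(th2) = 1.22*1.3*0.28*sin(137 deg) = 0.302862
C1 = -h*(2*4.45*0.27 + 0.27^2) = -0.302862*2.4759 = -0.7499

-0.7499 N*m


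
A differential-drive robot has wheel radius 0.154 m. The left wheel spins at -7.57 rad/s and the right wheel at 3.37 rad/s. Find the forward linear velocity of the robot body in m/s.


v = r*(wR + wL)/2 = 0.154*(3.37 + -7.57)/2 = -0.3234

-0.3234 m/s


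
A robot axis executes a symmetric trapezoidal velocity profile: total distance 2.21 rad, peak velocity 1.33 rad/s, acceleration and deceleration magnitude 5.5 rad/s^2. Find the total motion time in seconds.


t_acc = v/a = 1.33/5.5 = 0.241818 s
d_acc = v^2/(2a) = 0.160809 rad (each ramp)
d_cruise = 2.21 - 2*0.160809 = 1.888382 rad
t_cruise = 1.888382/1.33 = 1.419836 s
t_total = 2*0.241818 + 1.419836 = 1.9035

1.9035 s


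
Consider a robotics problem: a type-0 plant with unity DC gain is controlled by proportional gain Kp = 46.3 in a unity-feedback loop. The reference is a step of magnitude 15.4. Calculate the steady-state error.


e_ss = R/(1 + Kp) = 15.4/(1 + 46.3) = 15.4/47.3000 = 0.3256

0.3256


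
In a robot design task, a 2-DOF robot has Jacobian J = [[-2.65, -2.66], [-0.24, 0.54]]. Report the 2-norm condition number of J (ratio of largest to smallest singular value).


JJ^T eigenvalues: trace(JJ^T) = 14.4473, det(JJ^T) = det(J)^2 = 4.28241636
s_max^2 = (14.4473 + sqrt(191.59481185))/2 = 14.14453889
s_min^2 = (14.4473 - sqrt(191.59481185))/2 = 0.30276111
kappa = s_max/s_min = sqrt(14.14453889/0.30276111) = 6.8351

6.8351


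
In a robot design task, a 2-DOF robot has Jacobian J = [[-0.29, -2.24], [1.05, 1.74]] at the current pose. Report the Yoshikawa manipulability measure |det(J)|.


det(J) = -0.29*1.74 - (-2.24)*(1.05) = 1.8474
|det(J)| = 1.8474

1.8474


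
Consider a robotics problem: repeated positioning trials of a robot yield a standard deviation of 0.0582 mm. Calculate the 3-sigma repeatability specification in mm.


repeatability = 3*sigma = 3*0.0582 = 0.1746

0.1746 mm


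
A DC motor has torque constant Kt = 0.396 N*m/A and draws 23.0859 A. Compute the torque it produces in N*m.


tau = Kt * I = 0.396*23.0859 = 9.1420

9.1420 N*m


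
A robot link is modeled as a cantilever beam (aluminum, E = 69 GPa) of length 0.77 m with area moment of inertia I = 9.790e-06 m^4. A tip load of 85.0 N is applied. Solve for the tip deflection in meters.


delta = F*L^3/(3*E*I) = 85.0*0.77^3/(3*6.900e+10*9.790e-06)
      = 38.805305/2026530 = 1.9149e-05

1.9149e-05 m


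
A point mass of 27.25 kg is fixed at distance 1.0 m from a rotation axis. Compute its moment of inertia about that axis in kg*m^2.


I = m*r^2 = 27.25*1.0^2 = 27.2500

27.2500 kg*m^2


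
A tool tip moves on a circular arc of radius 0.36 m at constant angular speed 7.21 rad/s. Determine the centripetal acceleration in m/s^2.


a_c = omega^2 * r = 7.21^2 * 0.36 = 18.7143

18.7143 m/s^2


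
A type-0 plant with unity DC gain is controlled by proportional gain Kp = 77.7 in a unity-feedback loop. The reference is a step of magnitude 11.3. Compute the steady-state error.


e_ss = R/(1 + Kp) = 11.3/(1 + 77.7) = 11.3/78.7000 = 0.1436

0.1436


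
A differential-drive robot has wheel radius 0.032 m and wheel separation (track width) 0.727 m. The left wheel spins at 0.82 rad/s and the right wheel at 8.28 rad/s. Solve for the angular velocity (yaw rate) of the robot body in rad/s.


omega = r*(wR - wL)/L = 0.032*(8.28 - (0.82))/0.727 = 0.3284

0.3284 rad/s


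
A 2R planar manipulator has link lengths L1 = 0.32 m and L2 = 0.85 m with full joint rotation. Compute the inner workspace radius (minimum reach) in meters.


r_min = |L1 - L2| = |0.32 - 0.85| = 0.5300

0.5300 m


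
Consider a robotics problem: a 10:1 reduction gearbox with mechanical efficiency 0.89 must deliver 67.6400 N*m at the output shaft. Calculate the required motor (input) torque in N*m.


tau_in = tau_out / (N * eta) = 67.6400 / (10 * 0.89) = 7.6000

7.6000 N*m


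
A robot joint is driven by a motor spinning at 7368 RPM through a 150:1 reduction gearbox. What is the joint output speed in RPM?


omega_joint = omega_motor / N = 7368 / 150 = 49.1200

49.1200 RPM


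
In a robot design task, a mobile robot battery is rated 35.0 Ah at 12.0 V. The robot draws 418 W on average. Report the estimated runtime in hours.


E = 35.0*12.0 = 420.0000 Wh
t = E/P = 420.0000/418 = 1.0048

1.0048 hours


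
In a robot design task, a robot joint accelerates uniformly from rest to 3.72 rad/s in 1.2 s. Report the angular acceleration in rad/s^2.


alpha = delta_omega / t = 3.72 / 1.2 = 3.1000

3.1000 rad/s^2


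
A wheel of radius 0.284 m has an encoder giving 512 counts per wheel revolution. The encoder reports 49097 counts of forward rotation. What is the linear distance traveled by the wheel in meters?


revs = 49097/512 = 95.892578
d = revs * 2*pi*r = 95.892578 * 2*pi*0.284 = 171.1131

171.1131 m


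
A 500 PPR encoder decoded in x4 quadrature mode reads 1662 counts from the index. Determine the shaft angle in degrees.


angle = counts * 360 / (PPR*4) = 1662 * 360 / 2000 = 299.1600

299.1600 degrees


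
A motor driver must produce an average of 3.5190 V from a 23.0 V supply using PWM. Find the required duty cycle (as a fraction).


D = V_avg/V_supply = 3.5190/23.0 = 0.1530

0.1530


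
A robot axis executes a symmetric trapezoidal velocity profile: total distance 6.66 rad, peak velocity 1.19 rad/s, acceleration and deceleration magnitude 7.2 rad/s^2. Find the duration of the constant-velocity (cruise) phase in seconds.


t_acc = v/a = 0.165278 s, d_acc = v^2/(2a) = 0.098340 rad each
d_cruise = 6.66 - 2*0.098340 = 6.463320 rad
t_cruise = d_cruise/v = 6.463320/1.19 = 5.4314

5.4314 s


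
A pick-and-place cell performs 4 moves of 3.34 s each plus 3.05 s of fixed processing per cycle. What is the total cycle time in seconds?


T = 4*3.34 + 3.05 = 16.4100

16.4100 s


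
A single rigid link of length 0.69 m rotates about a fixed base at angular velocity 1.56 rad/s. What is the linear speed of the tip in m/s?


v = L*omega = 0.69 * 1.56 = 1.0764

1.0764 m/s


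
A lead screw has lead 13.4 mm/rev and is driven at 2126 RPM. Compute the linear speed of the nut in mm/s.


v = lead * (RPM/60) = 13.4*2126/60 = 474.8067

474.8067 mm/s


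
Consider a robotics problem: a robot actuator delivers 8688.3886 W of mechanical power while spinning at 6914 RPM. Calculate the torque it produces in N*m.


omega = 6914 * 2*pi/60 = 724.032387 rad/s
tau = P / omega = 8688.3886 / 724.032387 = 12.0000

12.0000 N*m


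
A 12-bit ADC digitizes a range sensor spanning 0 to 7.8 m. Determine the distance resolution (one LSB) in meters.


res = range / 2^n = 7.8/2^12 = 7.8/4096 = 0.0019

0.0019 m


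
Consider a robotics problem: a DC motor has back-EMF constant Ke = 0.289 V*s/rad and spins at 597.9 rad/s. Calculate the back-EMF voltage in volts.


V_emf = Ke * omega = 0.289*597.9 = 172.7931

172.7931 V


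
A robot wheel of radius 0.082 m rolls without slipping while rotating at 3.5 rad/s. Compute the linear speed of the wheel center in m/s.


v = omega * r = 3.5 * 0.082 = 0.2870

0.2870 m/s


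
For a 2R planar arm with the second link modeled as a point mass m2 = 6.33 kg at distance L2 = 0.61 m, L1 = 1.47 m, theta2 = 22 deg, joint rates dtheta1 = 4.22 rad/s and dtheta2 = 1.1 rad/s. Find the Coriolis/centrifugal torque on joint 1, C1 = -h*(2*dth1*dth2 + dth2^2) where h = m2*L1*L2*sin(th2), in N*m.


h = m2*L1*L2*sin(th2) = 6.33*1.47*0.61*sin(22 deg) = 2.126309
C1 = -h*(2*4.22*1.1 + 1.1^2) = -2.126309*10.4940 = -22.3135

-22.3135 N*m


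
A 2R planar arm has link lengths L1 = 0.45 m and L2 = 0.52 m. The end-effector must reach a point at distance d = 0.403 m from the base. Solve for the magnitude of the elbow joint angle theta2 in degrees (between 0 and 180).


cos(th2) = (d^2 - L1^2 - L2^2)/(2*L1*L2) = (0.403^2 - 0.45^2 - 0.52^2)/(2*0.45*0.52) = -0.66344231
th2 = acos(-0.66344231) = 131.5629 deg

131.5629 degrees


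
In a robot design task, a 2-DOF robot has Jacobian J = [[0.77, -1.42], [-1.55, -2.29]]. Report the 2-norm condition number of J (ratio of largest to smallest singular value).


JJ^T eigenvalues: trace(JJ^T) = 10.2559, det(JJ^T) = det(J)^2 = 15.71567449
s_max^2 = (10.2559 + sqrt(42.32078685))/2 = 8.38067143
s_min^2 = (10.2559 - sqrt(42.32078685))/2 = 1.87522857
kappa = s_max/s_min = sqrt(8.38067143/1.87522857) = 2.1140

2.1140


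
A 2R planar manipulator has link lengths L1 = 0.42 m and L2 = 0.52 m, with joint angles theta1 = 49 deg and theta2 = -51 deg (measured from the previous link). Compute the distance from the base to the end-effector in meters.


x = L1*cos(th1) + L2*cos(th1+th2) = 0.795228
y = L1*sin(th1) + L2*sin(th1+th2) = 0.298830
d = sqrt(x^2 + y^2) = sqrt(0.632388 + 0.089299) = 0.8495

0.8495 m


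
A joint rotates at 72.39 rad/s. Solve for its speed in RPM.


RPM = 72.39 * 60/(2*pi) = 691.2736

691.2736 RPM


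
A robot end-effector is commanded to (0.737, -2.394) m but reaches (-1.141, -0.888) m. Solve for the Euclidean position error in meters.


dx = -1.141 - (0.737) = -1.8780, dy = -0.888 - (-2.394) = 1.5060
err = sqrt(3.526884 + 2.268036) = 2.4073

2.4073 m


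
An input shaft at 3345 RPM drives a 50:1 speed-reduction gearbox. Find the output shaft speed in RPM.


omega_out = omega_in / N = 3345 / 50 = 66.9000

66.9000 RPM


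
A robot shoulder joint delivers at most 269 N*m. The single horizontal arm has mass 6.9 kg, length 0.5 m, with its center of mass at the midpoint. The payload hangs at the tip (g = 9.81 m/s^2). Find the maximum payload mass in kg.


tau_arm = m_arm*g*(L/2) = 6.9*9.81*0.5/2 = 16.9223 N*m
tau_payload = tau_max - tau_arm = 269 - 16.9223 = 252.0777
m_payload = tau_payload / (g*L) = 252.0777 / (9.81*0.5) = 51.3920

51.3920 kg


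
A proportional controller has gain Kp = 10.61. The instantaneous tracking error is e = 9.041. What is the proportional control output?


u_P = Kp * e = 10.61 * 9.041 = 95.9250

95.9250


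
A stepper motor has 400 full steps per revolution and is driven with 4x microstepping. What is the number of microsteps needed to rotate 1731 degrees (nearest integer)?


step_size = 360/(400*4) = 360/1600 = 0.225000 deg
n = 1731/(360/1600) = 1731*1600/360 = 7693.3333 -> 7693

7693 steps


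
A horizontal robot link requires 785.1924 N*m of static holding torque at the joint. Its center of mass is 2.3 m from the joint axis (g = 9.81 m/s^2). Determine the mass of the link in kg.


m = tau / (g*L) = 785.1924 / (9.81 * 2.3) = 34.8000

34.8000 kg


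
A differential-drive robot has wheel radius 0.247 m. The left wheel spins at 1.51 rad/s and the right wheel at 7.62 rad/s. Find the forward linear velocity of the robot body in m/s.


v = r*(wR + wL)/2 = 0.247*(7.62 + 1.51)/2 = 1.1276

1.1276 m/s


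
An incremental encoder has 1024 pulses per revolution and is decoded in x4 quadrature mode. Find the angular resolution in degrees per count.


resolution = 360 / (PPR * 4) = 360 / 4096 = 0.0879

0.0879 degrees


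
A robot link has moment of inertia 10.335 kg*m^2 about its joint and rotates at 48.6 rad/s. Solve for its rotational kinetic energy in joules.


KE = (1/2)*I*omega^2 = 0.5*10.335*48.6^2 = 12205.4283

12205.4283 J


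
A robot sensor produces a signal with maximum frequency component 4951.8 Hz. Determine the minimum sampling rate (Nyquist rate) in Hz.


f_s,min = 2*f_max = 2*4951.8 = 9903.6000

9903.6000 Hz


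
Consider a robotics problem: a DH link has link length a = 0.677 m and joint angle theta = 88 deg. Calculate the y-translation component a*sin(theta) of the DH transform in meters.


a*sin(theta) = 0.677*sin(88 deg) = 0.6766

0.6766 m


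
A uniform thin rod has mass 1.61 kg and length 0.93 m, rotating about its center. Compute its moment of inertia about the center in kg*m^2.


I = (1/12)*m*L^2 = (1/12)*1.61*0.93^2 = 0.1160

0.1160 kg*m^2


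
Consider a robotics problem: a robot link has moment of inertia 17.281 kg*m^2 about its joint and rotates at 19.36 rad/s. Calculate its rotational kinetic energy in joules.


KE = (1/2)*I*omega^2 = 0.5*17.281*19.36^2 = 3238.5423

3238.5423 J


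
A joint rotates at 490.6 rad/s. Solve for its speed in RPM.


RPM = 490.6 * 60/(2*pi) = 4684.8849

4684.8849 RPM


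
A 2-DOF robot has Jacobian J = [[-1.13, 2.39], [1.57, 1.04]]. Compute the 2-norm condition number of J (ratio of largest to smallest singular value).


JJ^T eigenvalues: trace(JJ^T) = 10.5355, det(JJ^T) = det(J)^2 = 24.28025625
s_max^2 = (10.5355 + sqrt(13.87573525))/2 = 7.13025740
s_min^2 = (10.5355 - sqrt(13.87573525))/2 = 3.40524260
kappa = s_max/s_min = sqrt(7.13025740/3.40524260) = 1.4470

1.4470


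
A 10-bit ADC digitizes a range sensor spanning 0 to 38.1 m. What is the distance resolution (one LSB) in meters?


res = range / 2^n = 38.1/2^10 = 38.1/1024 = 0.0372

0.0372 m


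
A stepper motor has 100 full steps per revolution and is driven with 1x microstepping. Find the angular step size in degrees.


step = 360/(100*1) = 360/100 = 3.6000

3.6000 degrees


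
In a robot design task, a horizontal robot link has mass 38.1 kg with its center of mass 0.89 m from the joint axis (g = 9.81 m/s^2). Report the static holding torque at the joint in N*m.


tau = m*g*L = 38.1 * 9.81 * 0.89 = 332.6473

332.6473 N*m


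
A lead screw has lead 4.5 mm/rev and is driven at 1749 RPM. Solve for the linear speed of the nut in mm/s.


v = lead * (RPM/60) = 4.5*1749/60 = 131.1750

131.1750 mm/s


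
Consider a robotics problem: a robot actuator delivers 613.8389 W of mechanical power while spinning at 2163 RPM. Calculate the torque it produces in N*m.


omega = 2163 * 2*pi/60 = 226.508830 rad/s
tau = P / omega = 613.8389 / 226.508830 = 2.7100

2.7100 N*m


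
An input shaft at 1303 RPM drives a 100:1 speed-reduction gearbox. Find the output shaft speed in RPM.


omega_out = omega_in / N = 1303 / 100 = 13.0300

13.0300 RPM


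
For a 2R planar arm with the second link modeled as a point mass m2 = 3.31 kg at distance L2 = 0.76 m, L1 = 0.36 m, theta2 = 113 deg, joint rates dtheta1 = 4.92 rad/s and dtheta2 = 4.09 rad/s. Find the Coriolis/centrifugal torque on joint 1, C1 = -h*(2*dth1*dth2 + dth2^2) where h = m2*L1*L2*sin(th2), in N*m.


h = m2*L1*L2*sin(th2) = 3.31*0.36*0.76*sin(113 deg) = 0.833624
C1 = -h*(2*4.92*4.09 + 4.09^2) = -0.833624*56.9737 = -47.4946

-47.4946 N*m


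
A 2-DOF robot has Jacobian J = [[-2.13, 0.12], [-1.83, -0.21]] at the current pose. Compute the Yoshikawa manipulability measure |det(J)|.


det(J) = -2.13*-0.21 - (0.12)*(-1.83) = 0.6669
|det(J)| = 0.6669

0.6669


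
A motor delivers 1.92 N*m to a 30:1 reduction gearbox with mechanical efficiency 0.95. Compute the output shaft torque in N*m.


tau_out = tau_in * N * eta = 1.92 * 30 * 0.95 = 54.7200

54.7200 N*m


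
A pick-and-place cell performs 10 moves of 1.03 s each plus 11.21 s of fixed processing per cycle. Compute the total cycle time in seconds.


T = 10*1.03 + 11.21 = 21.5100

21.5100 s


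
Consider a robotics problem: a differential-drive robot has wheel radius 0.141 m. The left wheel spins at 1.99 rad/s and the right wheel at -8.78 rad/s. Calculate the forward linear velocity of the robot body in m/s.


v = r*(wR + wL)/2 = 0.141*(-8.78 + 1.99)/2 = -0.4787

-0.4787 m/s


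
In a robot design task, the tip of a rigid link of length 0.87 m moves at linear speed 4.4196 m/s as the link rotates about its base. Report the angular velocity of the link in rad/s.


omega = v / L = 4.4196 / 0.87 = 5.0800

5.0800 rad/s


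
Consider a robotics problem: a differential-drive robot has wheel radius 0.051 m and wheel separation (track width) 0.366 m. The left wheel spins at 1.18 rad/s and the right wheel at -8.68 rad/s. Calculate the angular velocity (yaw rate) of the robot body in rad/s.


omega = r*(wR - wL)/L = 0.051*(-8.68 - (1.18))/0.366 = -1.3739

-1.3739 rad/s


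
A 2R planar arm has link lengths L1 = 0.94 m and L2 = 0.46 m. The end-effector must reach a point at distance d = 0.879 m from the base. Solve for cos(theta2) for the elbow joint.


cos(th2) = (d^2 - L1^2 - L2^2)/(2*L1*L2) = (0.879^2 - 0.94^2 - 0.46^2)/(2*0.94*0.46) = -0.3730

-0.3730


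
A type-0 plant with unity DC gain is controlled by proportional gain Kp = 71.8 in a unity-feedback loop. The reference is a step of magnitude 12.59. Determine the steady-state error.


e_ss = R/(1 + Kp) = 12.59/(1 + 71.8) = 12.59/72.8000 = 0.1729

0.1729


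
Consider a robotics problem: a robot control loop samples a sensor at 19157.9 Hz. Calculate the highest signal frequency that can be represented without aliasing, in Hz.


f_max = f_s/2 = 19157.9/2 = 9578.9500

9578.9500 Hz


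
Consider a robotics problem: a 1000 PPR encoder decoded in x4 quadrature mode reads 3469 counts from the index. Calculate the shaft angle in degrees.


angle = counts * 360 / (PPR*4) = 3469 * 360 / 4000 = 312.2100

312.2100 degrees


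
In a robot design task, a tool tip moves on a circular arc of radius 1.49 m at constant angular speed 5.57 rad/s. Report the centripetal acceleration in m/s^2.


a_c = omega^2 * r = 5.57^2 * 1.49 = 46.2271

46.2271 m/s^2


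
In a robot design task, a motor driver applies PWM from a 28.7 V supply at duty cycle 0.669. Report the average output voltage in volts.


V_avg = V_supply * D = 28.7*0.669 = 19.2003

19.2003 V


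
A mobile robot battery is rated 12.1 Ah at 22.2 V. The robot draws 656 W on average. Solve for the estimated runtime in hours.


E = 12.1*22.2 = 268.6200 Wh
t = E/P = 268.6200/656 = 0.4095

0.4095 hours


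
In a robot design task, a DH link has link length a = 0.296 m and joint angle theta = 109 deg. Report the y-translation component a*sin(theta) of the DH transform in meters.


a*sin(theta) = 0.296*sin(109 deg) = 0.2799

0.2799 m


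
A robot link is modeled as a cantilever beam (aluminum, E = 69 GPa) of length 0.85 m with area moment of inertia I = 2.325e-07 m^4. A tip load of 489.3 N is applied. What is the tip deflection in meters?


delta = F*L^3/(3*E*I) = 489.3*0.85^3/(3*6.900e+10*2.325e-07)
      = 300.4913625/48127.5 = 0.0062

0.0062 m


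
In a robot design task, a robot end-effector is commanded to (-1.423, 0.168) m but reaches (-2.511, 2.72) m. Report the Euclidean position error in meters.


dx = -2.511 - (-1.423) = -1.0880, dy = 2.72 - (0.168) = 2.5520
err = sqrt(1.183744 + 6.512704) = 2.7742

2.7742 m


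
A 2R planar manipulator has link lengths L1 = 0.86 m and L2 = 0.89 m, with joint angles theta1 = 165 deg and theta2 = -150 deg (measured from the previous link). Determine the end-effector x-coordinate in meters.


x = L1*cos(th1) + L2*cos(th1+th2) = 0.86*cos(165 deg) + 0.89*cos(15 deg) = 0.0290

0.0290 m


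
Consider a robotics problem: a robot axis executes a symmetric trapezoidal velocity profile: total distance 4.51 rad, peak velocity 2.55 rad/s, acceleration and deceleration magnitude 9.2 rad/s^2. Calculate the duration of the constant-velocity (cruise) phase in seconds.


t_acc = v/a = 0.277174 s, d_acc = v^2/(2a) = 0.353397 rad each
d_cruise = 4.51 - 2*0.353397 = 3.803206 rad
t_cruise = d_cruise/v = 3.803206/2.55 = 1.4915

1.4915 s


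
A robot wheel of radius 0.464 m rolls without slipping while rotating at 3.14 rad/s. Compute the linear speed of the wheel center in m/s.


v = omega * r = 3.14 * 0.464 = 1.4570

1.4570 m/s


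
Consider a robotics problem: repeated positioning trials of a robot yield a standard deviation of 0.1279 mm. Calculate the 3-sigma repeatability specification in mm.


repeatability = 3*sigma = 3*0.1279 = 0.3837

0.3837 mm


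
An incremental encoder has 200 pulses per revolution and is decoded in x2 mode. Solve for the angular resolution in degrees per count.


resolution = 360 / (PPR * 2) = 360 / 400 = 0.9000

0.9000 degrees


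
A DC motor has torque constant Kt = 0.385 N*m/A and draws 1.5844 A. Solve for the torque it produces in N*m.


tau = Kt * I = 0.385*1.5844 = 0.6100

0.6100 N*m


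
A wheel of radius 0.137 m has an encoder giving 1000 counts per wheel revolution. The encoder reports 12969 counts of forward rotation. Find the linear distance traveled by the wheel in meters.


revs = 12969/1000 = 12.969000
d = revs * 2*pi*r = 12.969000 * 2*pi*0.137 = 11.1637

11.1637 m


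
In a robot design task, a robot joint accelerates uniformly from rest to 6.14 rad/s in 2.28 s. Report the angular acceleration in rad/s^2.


alpha = delta_omega / t = 6.14 / 2.28 = 2.6930

2.6930 rad/s^2


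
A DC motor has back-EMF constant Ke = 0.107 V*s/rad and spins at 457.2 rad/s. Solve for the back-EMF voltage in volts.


V_emf = Ke * omega = 0.107*457.2 = 48.9204

48.9204 V


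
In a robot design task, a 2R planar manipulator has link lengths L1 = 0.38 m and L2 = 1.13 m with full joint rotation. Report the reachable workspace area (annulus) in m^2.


r_max = L1 + L2 = 1.5100, r_min = |L1 - L2| = 0.7500
A = pi*(r_max^2 - r_min^2) = pi*(2.2801 - 0.5625) = 5.3960

5.3960 m^2


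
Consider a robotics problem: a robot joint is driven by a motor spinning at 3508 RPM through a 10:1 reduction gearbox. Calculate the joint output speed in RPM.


omega_joint = omega_motor / N = 3508 / 10 = 350.8000

350.8000 RPM


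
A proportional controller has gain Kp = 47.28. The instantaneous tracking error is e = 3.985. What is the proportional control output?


u_P = Kp * e = 47.28 * 3.985 = 188.4108

188.4108


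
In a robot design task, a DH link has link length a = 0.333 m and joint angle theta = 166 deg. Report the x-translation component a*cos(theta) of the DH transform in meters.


a*cos(theta) = 0.333*cos(166 deg) = -0.3231

-0.3231 m


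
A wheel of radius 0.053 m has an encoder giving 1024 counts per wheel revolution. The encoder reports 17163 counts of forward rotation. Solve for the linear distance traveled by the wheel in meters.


revs = 17163/1024 = 16.760742
d = revs * 2*pi*r = 16.760742 * 2*pi*0.053 = 5.5815

5.5815 m


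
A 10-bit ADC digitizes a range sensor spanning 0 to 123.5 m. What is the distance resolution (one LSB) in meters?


res = range / 2^n = 123.5/2^10 = 123.5/1024 = 0.1206

0.1206 m


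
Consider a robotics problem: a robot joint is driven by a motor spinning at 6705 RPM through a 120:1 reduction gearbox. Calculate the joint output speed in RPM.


omega_joint = omega_motor / N = 6705 / 120 = 55.8750

55.8750 RPM


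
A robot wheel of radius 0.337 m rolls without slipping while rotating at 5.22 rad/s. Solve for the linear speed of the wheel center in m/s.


v = omega * r = 5.22 * 0.337 = 1.7591

1.7591 m/s


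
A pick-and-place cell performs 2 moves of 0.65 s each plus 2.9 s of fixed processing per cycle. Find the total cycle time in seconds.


T = 2*0.65 + 2.9 = 4.2000

4.2000 s


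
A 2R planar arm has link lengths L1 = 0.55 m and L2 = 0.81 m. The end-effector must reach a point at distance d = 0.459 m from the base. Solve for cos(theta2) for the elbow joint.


cos(th2) = (d^2 - L1^2 - L2^2)/(2*L1*L2) = (0.459^2 - 0.55^2 - 0.81^2)/(2*0.55*0.81) = -0.8394

-0.8394


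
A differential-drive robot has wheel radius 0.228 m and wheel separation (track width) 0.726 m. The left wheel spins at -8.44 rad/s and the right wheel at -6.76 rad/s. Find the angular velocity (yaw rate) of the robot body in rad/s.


omega = r*(wR - wL)/L = 0.228*(-6.76 - (-8.44))/0.726 = 0.5276

0.5276 rad/s


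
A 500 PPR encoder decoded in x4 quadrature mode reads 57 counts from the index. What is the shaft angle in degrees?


angle = counts * 360 / (PPR*4) = 57 * 360 / 2000 = 10.2600

10.2600 degrees


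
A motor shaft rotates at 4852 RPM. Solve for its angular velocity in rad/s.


omega = 4852 * 2*pi/60 = 508.1003

508.1003 rad/s


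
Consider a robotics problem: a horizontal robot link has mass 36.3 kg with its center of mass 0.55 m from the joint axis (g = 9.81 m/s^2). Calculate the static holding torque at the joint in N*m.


tau = m*g*L = 36.3 * 9.81 * 0.55 = 195.8567

195.8567 N*m


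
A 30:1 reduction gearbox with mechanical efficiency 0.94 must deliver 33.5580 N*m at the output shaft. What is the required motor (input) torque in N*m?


tau_in = tau_out / (N * eta) = 33.5580 / (30 * 0.94) = 1.1900

1.1900 N*m


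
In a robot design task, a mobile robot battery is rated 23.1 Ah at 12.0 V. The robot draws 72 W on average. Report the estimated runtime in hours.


E = 23.1*12.0 = 277.2000 Wh
t = E/P = 277.2000/72 = 3.8500

3.8500 hours


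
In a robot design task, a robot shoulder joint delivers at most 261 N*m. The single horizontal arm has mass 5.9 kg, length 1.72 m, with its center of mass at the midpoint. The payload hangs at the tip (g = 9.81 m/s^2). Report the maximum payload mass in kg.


tau_arm = m_arm*g*(L/2) = 5.9*9.81*1.72/2 = 49.7759 N*m
tau_payload = tau_max - tau_arm = 261 - 49.7759 = 211.2241
m_payload = tau_payload / (g*L) = 211.2241 / (9.81*1.72) = 12.5183

12.5183 kg


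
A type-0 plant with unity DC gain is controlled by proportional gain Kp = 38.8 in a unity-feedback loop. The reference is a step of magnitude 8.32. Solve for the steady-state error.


e_ss = R/(1 + Kp) = 8.32/(1 + 38.8) = 8.32/39.8000 = 0.2090

0.2090


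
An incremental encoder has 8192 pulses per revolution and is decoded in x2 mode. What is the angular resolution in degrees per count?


resolution = 360 / (PPR * 2) = 360 / 16384 = 0.0220

0.0220 degrees


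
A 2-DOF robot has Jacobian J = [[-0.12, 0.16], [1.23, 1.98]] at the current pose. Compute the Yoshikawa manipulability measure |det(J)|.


det(J) = -0.12*1.98 - (0.16)*(1.23) = -0.4344
|det(J)| = 0.4344

0.4344


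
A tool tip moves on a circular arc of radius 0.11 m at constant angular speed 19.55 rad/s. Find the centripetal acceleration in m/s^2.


a_c = omega^2 * r = 19.55^2 * 0.11 = 42.0423

42.0423 m/s^2


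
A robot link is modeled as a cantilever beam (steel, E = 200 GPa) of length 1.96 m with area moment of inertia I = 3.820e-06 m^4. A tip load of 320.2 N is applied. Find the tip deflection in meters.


delta = F*L^3/(3*E*I) = 320.2*1.96^3/(3*2.000e+11*3.820e-06)
      = 2410.9574272/2292000 = 0.0011

0.0011 m


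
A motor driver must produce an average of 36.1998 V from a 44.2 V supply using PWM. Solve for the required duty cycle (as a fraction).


D = V_avg/V_supply = 36.1998/44.2 = 0.8190

0.8190


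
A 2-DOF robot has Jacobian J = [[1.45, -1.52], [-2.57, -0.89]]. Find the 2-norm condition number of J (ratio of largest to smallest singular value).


JJ^T eigenvalues: trace(JJ^T) = 11.8099, det(JJ^T) = det(J)^2 = 27.00776961
s_max^2 = (11.8099 + sqrt(31.44265957))/2 = 8.70863773
s_min^2 = (11.8099 - sqrt(31.44265957))/2 = 3.10126227
kappa = s_max/s_min = sqrt(8.70863773/3.10126227) = 1.6757

1.6757


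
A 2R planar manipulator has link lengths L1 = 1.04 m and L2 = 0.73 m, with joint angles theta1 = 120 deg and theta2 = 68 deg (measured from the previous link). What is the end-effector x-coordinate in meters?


x = L1*cos(th1) + L2*cos(th1+th2) = 1.04*cos(120 deg) + 0.73*cos(188 deg) = -1.2429

-1.2429 m


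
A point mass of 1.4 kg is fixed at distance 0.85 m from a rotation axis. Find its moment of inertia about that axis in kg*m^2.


I = m*r^2 = 1.4*0.85^2 = 1.0115

1.0115 kg*m^2


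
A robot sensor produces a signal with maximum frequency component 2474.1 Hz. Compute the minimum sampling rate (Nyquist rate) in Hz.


f_s,min = 2*f_max = 2*2474.1 = 4948.2000

4948.2000 Hz


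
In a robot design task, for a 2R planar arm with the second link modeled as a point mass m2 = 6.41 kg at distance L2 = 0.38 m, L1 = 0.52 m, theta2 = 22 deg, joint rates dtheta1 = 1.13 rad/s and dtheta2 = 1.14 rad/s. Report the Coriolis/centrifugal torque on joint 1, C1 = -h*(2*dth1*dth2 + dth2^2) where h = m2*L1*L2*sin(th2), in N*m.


h = m2*L1*L2*sin(th2) = 6.41*0.52*0.38*sin(22 deg) = 0.474483
C1 = -h*(2*1.13*1.14 + 1.14^2) = -0.474483*3.8760 = -1.8391

-1.8391 N*m


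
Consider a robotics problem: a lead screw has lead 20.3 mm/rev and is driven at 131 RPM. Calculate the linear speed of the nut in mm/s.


v = lead * (RPM/60) = 20.3*131/60 = 44.3217

44.3217 mm/s


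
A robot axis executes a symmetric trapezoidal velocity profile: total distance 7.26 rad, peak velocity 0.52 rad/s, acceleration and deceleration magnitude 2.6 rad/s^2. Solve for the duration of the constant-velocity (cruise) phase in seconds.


t_acc = v/a = 0.200000 s, d_acc = v^2/(2a) = 0.052000 rad each
d_cruise = 7.26 - 2*0.052000 = 7.156000 rad
t_cruise = d_cruise/v = 7.156000/0.52 = 13.7615

13.7615 s


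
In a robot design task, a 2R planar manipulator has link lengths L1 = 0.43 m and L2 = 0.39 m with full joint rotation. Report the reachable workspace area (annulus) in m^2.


r_max = L1 + L2 = 0.8200, r_min = |L1 - L2| = 0.0400
A = pi*(r_max^2 - r_min^2) = pi*(0.6724 - 0.0016) = 2.1074

2.1074 m^2


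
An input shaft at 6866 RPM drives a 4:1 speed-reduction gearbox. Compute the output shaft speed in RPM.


omega_out = omega_in / N = 6866 / 4 = 1716.5000

1716.5000 RPM


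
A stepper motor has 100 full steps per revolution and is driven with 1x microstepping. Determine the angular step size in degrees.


step = 360/(100*1) = 360/100 = 3.6000

3.6000 degrees


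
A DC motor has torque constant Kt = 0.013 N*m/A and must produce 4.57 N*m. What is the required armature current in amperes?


I = tau / Kt = 4.57/0.013 = 351.5385

351.5385 A


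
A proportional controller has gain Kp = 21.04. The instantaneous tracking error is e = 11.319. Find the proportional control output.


u_P = Kp * e = 21.04 * 11.319 = 238.1518

238.1518


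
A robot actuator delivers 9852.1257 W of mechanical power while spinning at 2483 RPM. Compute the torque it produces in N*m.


omega = 2483 * 2*pi/60 = 260.019152 rad/s
tau = P / omega = 9852.1257 / 260.019152 = 37.8900

37.8900 N*m


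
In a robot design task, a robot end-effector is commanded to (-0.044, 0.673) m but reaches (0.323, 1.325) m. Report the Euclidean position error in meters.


dx = 0.323 - (-0.044) = 0.3670, dy = 1.325 - (0.673) = 0.6520
err = sqrt(0.134689 + 0.425104) = 0.7482

0.7482 m


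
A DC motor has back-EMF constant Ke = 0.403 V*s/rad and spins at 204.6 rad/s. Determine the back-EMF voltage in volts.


V_emf = Ke * omega = 0.403*204.6 = 82.4538

82.4538 V


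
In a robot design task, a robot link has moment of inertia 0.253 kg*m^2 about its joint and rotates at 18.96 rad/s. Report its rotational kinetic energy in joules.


KE = (1/2)*I*omega^2 = 0.5*0.253*18.96^2 = 45.4744

45.4744 J


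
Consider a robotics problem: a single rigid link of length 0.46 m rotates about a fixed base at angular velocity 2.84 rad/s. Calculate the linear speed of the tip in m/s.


v = L*omega = 0.46 * 2.84 = 1.3064

1.3064 m/s


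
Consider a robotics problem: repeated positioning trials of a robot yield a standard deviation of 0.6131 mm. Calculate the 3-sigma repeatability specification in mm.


repeatability = 3*sigma = 3*0.6131 = 1.8393

1.8393 mm


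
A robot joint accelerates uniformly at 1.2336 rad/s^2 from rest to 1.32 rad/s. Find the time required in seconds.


t = delta_omega / alpha = 1.32 / 1.2336 = 1.0700

1.0700 s


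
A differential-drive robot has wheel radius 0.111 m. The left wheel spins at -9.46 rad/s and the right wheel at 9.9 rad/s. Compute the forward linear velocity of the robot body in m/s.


v = r*(wR + wL)/2 = 0.111*(9.9 + -9.46)/2 = 0.0244

0.0244 m/s


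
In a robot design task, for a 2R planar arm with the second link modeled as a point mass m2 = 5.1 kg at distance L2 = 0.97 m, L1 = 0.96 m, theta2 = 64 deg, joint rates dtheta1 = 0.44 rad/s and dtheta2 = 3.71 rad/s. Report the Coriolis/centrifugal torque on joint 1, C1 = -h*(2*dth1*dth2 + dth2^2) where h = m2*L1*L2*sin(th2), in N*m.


h = m2*L1*L2*sin(th2) = 5.1*0.96*0.97*sin(64 deg) = 4.268481
C1 = -h*(2*0.44*3.71 + 3.71^2) = -4.268481*17.0289 = -72.6875

-72.6875 N*m


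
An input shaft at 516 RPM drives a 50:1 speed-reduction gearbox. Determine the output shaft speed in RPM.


omega_out = omega_in / N = 516 / 50 = 10.3200

10.3200 RPM


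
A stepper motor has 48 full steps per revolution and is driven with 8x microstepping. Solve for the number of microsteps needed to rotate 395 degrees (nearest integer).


step_size = 360/(48*8) = 360/384 = 0.937500 deg
n = 395/(360/384) = 395*384/360 = 421.3333 -> 421

421 steps


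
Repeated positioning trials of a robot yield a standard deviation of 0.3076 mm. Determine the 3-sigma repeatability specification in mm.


repeatability = 3*sigma = 3*0.3076 = 0.9228

0.9228 mm


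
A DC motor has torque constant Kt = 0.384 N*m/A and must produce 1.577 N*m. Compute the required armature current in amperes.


I = tau / Kt = 1.577/0.384 = 4.1068

4.1068 A


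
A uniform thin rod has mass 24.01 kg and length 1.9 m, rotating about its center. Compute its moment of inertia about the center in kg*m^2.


I = (1/12)*m*L^2 = (1/12)*24.01*1.9^2 = 7.2230

7.2230 kg*m^2


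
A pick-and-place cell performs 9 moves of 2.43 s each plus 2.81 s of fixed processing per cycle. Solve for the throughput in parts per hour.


T_cycle = 9*2.43 + 2.81 = 24.6800 s
rate = 3600/T = 145.8671

145.8671 parts/hour


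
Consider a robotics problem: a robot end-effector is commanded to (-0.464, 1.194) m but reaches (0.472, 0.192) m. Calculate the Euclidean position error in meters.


dx = 0.472 - (-0.464) = 0.9360, dy = 0.192 - (1.194) = -1.0020
err = sqrt(0.876096 + 1.004004) = 1.3712

1.3712 m


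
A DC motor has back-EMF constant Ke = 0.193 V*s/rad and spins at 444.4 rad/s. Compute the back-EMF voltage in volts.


V_emf = Ke * omega = 0.193*444.4 = 85.7692

85.7692 V


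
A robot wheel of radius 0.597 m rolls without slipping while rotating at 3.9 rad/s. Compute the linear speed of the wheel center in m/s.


v = omega * r = 3.9 * 0.597 = 2.3283

2.3283 m/s


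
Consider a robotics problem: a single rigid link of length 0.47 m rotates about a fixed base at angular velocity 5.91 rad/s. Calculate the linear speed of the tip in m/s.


v = L*omega = 0.47 * 5.91 = 2.7777

2.7777 m/s


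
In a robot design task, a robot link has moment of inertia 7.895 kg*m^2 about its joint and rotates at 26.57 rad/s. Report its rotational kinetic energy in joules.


KE = (1/2)*I*omega^2 = 0.5*7.895*26.57^2 = 2786.7964

2786.7964 J


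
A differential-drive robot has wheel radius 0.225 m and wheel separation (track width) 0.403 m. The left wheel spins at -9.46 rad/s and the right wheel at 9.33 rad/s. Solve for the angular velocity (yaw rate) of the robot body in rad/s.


omega = r*(wR - wL)/L = 0.225*(9.33 - (-9.46))/0.403 = 10.4907

10.4907 rad/s


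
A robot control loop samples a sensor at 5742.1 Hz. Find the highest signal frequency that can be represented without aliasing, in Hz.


f_max = f_s/2 = 5742.1/2 = 2871.0500

2871.0500 Hz


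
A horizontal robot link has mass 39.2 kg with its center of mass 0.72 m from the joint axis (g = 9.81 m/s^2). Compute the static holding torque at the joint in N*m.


tau = m*g*L = 39.2 * 9.81 * 0.72 = 276.8774

276.8774 N*m


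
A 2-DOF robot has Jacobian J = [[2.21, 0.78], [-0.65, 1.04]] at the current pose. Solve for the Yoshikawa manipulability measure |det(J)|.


det(J) = 2.21*1.04 - (0.78)*(-0.65) = 2.8054
|det(J)| = 2.8054

2.8054


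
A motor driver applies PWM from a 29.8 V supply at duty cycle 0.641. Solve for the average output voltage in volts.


V_avg = V_supply * D = 29.8*0.641 = 19.1018

19.1018 V


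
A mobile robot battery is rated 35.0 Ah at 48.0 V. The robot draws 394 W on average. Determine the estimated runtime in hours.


E = 35.0*48.0 = 1680.0000 Wh
t = E/P = 1680.0000/394 = 4.2640

4.2640 hours


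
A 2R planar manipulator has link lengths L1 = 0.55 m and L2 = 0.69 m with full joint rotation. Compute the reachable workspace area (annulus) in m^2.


r_max = L1 + L2 = 1.2400, r_min = |L1 - L2| = 0.1400
A = pi*(r_max^2 - r_min^2) = pi*(1.5376 - 0.0196) = 4.7689

4.7689 m^2
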